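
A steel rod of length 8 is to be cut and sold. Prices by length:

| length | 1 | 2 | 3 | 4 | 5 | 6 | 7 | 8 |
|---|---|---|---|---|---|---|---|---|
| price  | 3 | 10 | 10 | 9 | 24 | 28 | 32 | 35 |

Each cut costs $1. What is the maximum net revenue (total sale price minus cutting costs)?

37

Consider every possible first cut. r[k] is the best of p[i]+r[k−i] over all sellable i≤k, charging 1 whenever i<k.
r[1] = 3
r[2] = max(3+3-1, 10+0) = 10
r[3] = max(3+10-1, 10+3-1, 10+0) = 12
r[4] = max(3+12-1, 10+10-1, 10+3-1, 9+0) = 19
r[5] = max(3+19-1, 10+12-1, 10+10-1, 9+3-1, 24+0) = 24
r[6] = max(3+24-1, 10+19-1, 10+12-1, 9+10-1, 24+3-1, 28+0) = 28
r[7] = max(3+28-1, 10+24-1, 10+19-1, …, 28+3-1, 32+0) = 33
r[8] = max(3+33-1, 10+28-1, 10+24-1, …, 32+3-1, 35+0) = 37
One optimal plan: pieces 2 + 2 + 2 + 2 (3 cuts) → $40 − $3 = $37.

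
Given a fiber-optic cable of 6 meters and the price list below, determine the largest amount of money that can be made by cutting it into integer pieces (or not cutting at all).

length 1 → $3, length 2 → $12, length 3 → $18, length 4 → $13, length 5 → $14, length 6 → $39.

39

Build v[k] bottom-up: v[k] = max over allowed piece i of (p[i] + v[k−i]).
v[1] = 3
v[2] = max(3+3, 12+0) = 12
v[3] = max(3+12, 12+3, 18+0) = 18
v[4] = max(3+18, 12+12, 18+3, 13+0) = 24
v[5] = max(3+24, 12+18, 18+12, 13+3, 14+0) = 30
v[6] = max(3+30, 12+24, 18+18, 13+12, 14+3, 39+0) = 39
Best is to sell the whole 6-meter piece uncut for $39.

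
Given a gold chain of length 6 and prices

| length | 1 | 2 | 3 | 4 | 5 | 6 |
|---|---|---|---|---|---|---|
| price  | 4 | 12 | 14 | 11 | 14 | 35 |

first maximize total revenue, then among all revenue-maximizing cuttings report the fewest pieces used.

Consider every possible first cut. r[k] is the best of p[i]+r[k−i] over all sellable i≤k.
r[1] = 4
r[2] = 12
r[3] = 16  (first piece 1, then r[2]=12)
r[4] = 24  (first piece 2, then r[2]=12)
r[5] = 28  (first piece 1, then r[4]=24)
r[6] = 36  (first piece 2, then r[4]=24)
Maximum revenue is $36.
Now minimize piece count subject to staying optimal: for each k, pieces[k] = 1 + min over i with p[i]+r[k−i]=r[k] of pieces[k−i].
pieces[3] = 2
pieces[4] = 2
pieces[5] = 3
pieces[6] = 3

3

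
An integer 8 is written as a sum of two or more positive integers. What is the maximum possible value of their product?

Define P[k] = max over 1≤i<k of i · max(k−i, P[k−i]); the inner max lets the remainder stay uncut if that's better.
Small cases: P[2]=1.
P[3] = 1·max(2,1) = 1·2 = 2
P[4] = 2·max(2,1) = 2·2 = 4
P[5] = 2·max(3,2) = 2·3 = 6
P[6] = 3·max(3,2) = 3·3 = 9
P[7] = 2·max(5,6) = 2·6 = 12
P[8] = 2·max(6,9) = 2·9 = 18
One optimal split: 3 + 3 + 2; product 3·3·2 = 18.

18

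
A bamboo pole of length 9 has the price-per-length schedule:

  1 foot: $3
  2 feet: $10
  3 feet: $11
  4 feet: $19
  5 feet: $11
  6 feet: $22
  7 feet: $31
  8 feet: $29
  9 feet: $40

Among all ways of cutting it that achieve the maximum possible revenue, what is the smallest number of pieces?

5

Consider every possible first cut. r[k] is the best of p[i]+r[k−i] over all sellable i≤k.
r[1] = 3
r[2] = 10
r[3] = 13  (first piece 1, then r[2]=10)
r[4] = 20  (first piece 2, then r[2]=10)
r[5] = 23  (first piece 1, then r[4]=20)
r[6] = 30  (first piece 2, then r[4]=20)
r[7] = 33  (first piece 1, then r[6]=30)
r[8] = 40  (first piece 2, then r[6]=30)
r[9] = 43  (first piece 1, then r[8]=40)
Maximum revenue is $43.
Now minimize piece count subject to staying optimal: for each k, pieces[k] = 1 + min over i with p[i]+r[k−i]=r[k] of pieces[k−i].
pieces[6] = 3
pieces[7] = 4
pieces[8] = 4
pieces[9] = 5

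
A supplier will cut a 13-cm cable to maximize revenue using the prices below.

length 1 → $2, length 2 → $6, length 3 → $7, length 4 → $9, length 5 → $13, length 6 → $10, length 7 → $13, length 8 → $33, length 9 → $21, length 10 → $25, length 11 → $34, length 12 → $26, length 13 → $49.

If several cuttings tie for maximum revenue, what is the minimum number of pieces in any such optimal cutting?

Let r[k] be the best obtainable value from length k. For each k, try every first piece i and keep the best of price[i] + r[k−i].
r[1] = 2
r[2] = max(2+2, 6+0) = 6
r[3] = max(2+6, 6+2, 7+0) = 8
r[4] = max(2+8, 6+6, 7+2, 9+0) = 12
r[5] = max(2+12, 6+8, 7+6, 9+2, 13+0) = 14
r[6] = max(2+14, 6+12, 7+8, 9+6, 13+2, 10+0) = 18
r[7] = max(2+18, 6+14, 7+12, …, 10+2, 13+0) = 20
r[8] = max(2+20, 6+18, 7+14, …, 13+2, 33+0) = 33
r[9] = max(2+33, 6+20, 7+18, …, 33+2, 21+0) = 35
r[10] = max(2+35, 6+33, 7+20, …, 21+2, 25+0) = 39
r[11] = max(2+39, 6+35, 7+33, …, 25+2, 34+0) = 41
r[12] = max(2+41, 6+39, 7+35, …, 34+2, 26+0) = 45
r[13] = max(2+45, 6+41, 7+39, …, 26+2, 49+0) = 49
Maximum revenue is $49.
Now minimize piece count subject to staying optimal: for each k, pieces[k] = 1 + min over i with p[i]+r[k−i]=r[k] of pieces[k−i].
pieces[10] = 2
pieces[11] = 3
pieces[12] = 3
pieces[13] = 1

1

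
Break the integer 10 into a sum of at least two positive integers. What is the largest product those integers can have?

36

Let prod[k] be the best product for length k (with at least one cut). For each first piece i, the rest contributes max(k−i, prod[k−i]).
Small cases: prod[2]=1, prod[3]=2, prod[4]=4.
prod[5] = 2·max(3,2) = 2·3 = 6
prod[6] = 3·max(3,2) = 3·3 = 9
prod[7] = 2·max(5,6) = 2·6 = 12
prod[8] = 2·max(6,9) = 2·9 = 18
prod[9] = 3·max(6,9) = 3·9 = 27
prod[10] = 2·max(8,18) = 2·18 = 36
One optimal split: 3 + 3 + 2 + 2; product 3·3·2·2 = 36.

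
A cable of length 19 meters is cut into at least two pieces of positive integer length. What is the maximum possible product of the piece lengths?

Fill P[k] for k=2..19: at each k try every first piece i and multiply by the better of (k−i) uncut or P[k−i].
Small cases: P[2]=1, P[3]=2, P[4]=4, P[5]=6, P[6]=9, P[7]=12, P[8]=18, P[9]=27, P[10]=36, P[11]=54, P[12]=81.
P[13] = 2*max(11,54) = 2*54 = 108
P[14] = 2*max(12,81) = 2*81 = 162
P[15] = 3*max(12,81) = 3*81 = 243
P[16] = 2*max(14,162) = 2*162 = 324
P[17] = 2*max(15,243) = 2*243 = 486
P[18] = 3*max(15,243) = 3*243 = 729
P[19] = 2*max(17,486) = 2*486 = 972
One optimal split: 3 + 3 + 3 + 3 + 3 + 2 + 2; product 3*3*3*3*3*2*2 = 972.

972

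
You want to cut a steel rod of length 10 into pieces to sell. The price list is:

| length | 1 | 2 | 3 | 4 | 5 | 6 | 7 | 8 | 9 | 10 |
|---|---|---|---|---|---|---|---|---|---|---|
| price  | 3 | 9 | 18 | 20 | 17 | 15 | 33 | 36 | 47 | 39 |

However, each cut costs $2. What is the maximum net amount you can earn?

52

Consider every possible first cut. r[k] is the best of p[i]+r[k−i] over all sellable i≤k, charging 2 whenever i<k.
r[1] = 3
r[2] = max(3+3-2, 9+0) = 9
r[3] = max(3+9-2, 9+3-2, 18+0) = 18
r[4] = max(3+18-2, 9+9-2, 18+3-2, 20+0) = 20
r[5] = max(3+20-2, 9+18-2, 18+9-2, 20+3-2, 17+0) = 25
r[6] = max(3+25-2, 9+20-2, 18+18-2, 20+9-2, 17+3-2, 15+0) = 34
r[7] = max(3+34-2, 9+25-2, 18+20-2, …, 15+3-2, 33+0) = 36
r[8] = max(3+36-2, 9+34-2, 18+25-2, …, 33+3-2, 36+0) = 41
r[9] = max(3+41-2, 9+36-2, 18+34-2, …, 36+3-2, 47+0) = 50
r[10] = max(3+50-2, 9+41-2, 18+36-2, …, 47+3-2, 39+0) = 52
One optimal plan: pieces 4 + 3 + 3 (2 cuts) → $56 − $4 = $52.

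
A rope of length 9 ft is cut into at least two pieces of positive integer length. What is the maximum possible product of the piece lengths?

27

Let prod[k] be the best product for length k (with at least one cut). For each first piece i, the rest contributes max(k−i, prod[k−i]).
prod[2] = 1*max(1,0) = 1*1 = 1
prod[3] = 1*max(2,1) = 1*2 = 2
prod[4] = 2*max(2,1) = 2*2 = 4
prod[5] = 2*max(3,2) = 2*3 = 6
prod[6] = 3*max(3,2) = 3*3 = 9
prod[7] = 2*max(5,6) = 2*6 = 12
prod[8] = 2*max(6,9) = 2*9 = 18
prod[9] = 3*max(6,9) = 3*9 = 27
One optimal split: 3 + 3 + 3; product 3*3*3 = 27.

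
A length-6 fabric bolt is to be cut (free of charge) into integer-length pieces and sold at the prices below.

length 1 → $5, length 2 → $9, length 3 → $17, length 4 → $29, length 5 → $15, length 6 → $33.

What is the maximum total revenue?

39

Consider every possible first cut. best[k] is the best of p[i]+best[k−i] over all sellable i≤k.
best[1] = 5
best[2] = 10  (first piece 1, then best[1]=5)
best[3] = 17
best[4] = 29
best[5] = 34  (first piece 1, then best[4]=29)
best[6] = 39  (first piece 1, then best[5]=34)
One optimal cutting: 4 + 1 + 1 → $29 + $5 + $5 = $39.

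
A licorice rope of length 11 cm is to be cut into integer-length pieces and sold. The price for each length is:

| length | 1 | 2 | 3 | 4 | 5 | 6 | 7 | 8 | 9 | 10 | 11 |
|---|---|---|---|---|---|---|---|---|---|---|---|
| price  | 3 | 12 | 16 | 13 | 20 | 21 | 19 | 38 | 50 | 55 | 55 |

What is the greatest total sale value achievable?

64

Let r[k] be the best obtainable value from length k. For each k, try every first piece i and keep the best of price[i] + r[k−i].
r[1] = 3
r[2] = 12
r[3] = 16
r[4] = 24  (first piece 2, then r[2]=12)
r[5] = 28  (first piece 2, then r[3]=16)
r[6] = 36  (first piece 2, then r[4]=24)
r[7] = 40  (first piece 2, then r[5]=28)
r[8] = 48  (first piece 2, then r[6]=36)
r[9] = 52  (first piece 2, then r[7]=40)
r[10] = 60  (first piece 2, then r[8]=48)
r[11] = 64  (first piece 2, then r[9]=52)
One optimal cutting: 3 + 2 + 2 + 2 + 2 → ¢16 + ¢12 + ¢12 + ¢12 + ¢12 = ¢64.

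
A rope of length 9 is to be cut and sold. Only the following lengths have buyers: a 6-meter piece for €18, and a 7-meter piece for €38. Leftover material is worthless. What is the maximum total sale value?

Consider every possible first cut. r[k] is the best of p[i]+r[k−i] over all sellable i≤k.
r[1] = 0
r[2] = 0
r[3] = 0
r[4] = 0
r[5] = 0
r[6] = 18
r[7] = max(18+0, 38+0) = 38
r[8] = max(18+0, 38+0) = 38
r[9] = max(18+0, 38+0) = 38
One optimal cutting: pieces 7 with 2 meters of scrap → €38.

38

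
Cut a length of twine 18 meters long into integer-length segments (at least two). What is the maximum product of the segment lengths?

729

Let P[k] be the best product for length k (with at least one cut). For each first piece i, the rest contributes max(k−i, P[k−i]).
P[2] = 1*max(1,0) = 1*1 = 1
P[3] = max(1*2, 2*1) = 2
P[4] = max(1*3, 2*2, 3*1) = 4
P[5] = max(1*4, 2*3, 3*2, 4*1) = 6
P[6] = max(1*6, 2*4, 3*3, 4*2, 5*1) = 9
P[7] = max(1*9, 2*6, 3*4, 4*3, 5*2, 6*1) = 12
P[8] = max(1*12, 2*9, 3*6, …, 6*2, 7*1) = 18
P[9] = max(1*18, 2*12, 3*9, …, 7*2, 8*1) = 27
P[10] = max(1*27, 2*18, 3*12, …, 8*2, 9*1) = 36
P[11] = max(1*36, 2*27, 3*18, …, 9*2, 10*1) = 54
P[12] = max(1*54, 2*36, 3*27, …, 10*2, 11*1) = 81
P[13] = max(1*81, 2*54, 3*36, …, 11*2, 12*1) = 108
P[14] = max(1*108, 2*81, 3*54, …, 12*2, 13*1) = 162
P[15] = max(1*162, 2*108, 3*81, …, 13*2, 14*1) = 243
P[16] = max(1*243, 2*162, 3*108, …, 14*2, 15*1) = 324
P[17] = max(1*324, 2*243, 3*162, …, 15*2, 16*1) = 486
P[18] = max(1*486, 2*324, 3*243, …, 16*2, 17*1) = 729
One optimal split: 3 + 3 + 3 + 3 + 3 + 3; product 3*3*3*3*3*3 = 729.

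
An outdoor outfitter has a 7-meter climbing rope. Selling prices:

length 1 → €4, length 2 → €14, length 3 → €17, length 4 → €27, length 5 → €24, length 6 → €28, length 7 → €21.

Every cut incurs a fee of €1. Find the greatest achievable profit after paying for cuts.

Build v[k] bottom-up: v[k] = max over allowed piece i of (p[i] + v[k−i]) − 1 per cut.
v[1] = 4
v[2] = max(4+4-1, 14+0) = 14
v[3] = max(4+14-1, 14+4-1, 17+0) = 17
v[4] = max(4+17-1, 14+14-1, 17+4-1, 27+0) = 27
v[5] = max(4+27-1, 14+17-1, 17+14-1, 27+4-1, 24+0) = 30
v[6] = max(4+30-1, 14+27-1, 17+17-1, 27+14-1, 24+4-1, 28+0) = 40
v[7] = max(4+40-1, 14+30-1, 17+27-1, …, 28+4-1, 21+0) = 43
One optimal plan: pieces 2 + 2 + 2 + 1 (3 cuts) → €46 − €3 = €43.

43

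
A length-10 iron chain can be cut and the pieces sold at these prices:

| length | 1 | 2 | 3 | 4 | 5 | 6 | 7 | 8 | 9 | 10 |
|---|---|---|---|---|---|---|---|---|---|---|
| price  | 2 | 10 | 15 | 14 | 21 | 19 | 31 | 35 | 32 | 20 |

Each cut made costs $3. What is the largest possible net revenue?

Consider every possible first cut. r[k] is the best of p[i]+r[k−i] over all sellable i≤k, charging 3 whenever i<k.
r[1] = 2
r[2] = max(2+2-3, 10+0) = 10
r[3] = max(2+10-3, 10+2-3, 15+0) = 15
r[4] = max(2+15-3, 10+10-3, 15+2-3, 14+0) = 17
r[5] = max(2+17-3, 10+15-3, 15+10-3, 14+2-3, 21+0) = 22
r[6] = max(2+22-3, 10+17-3, 15+15-3, 14+10-3, 21+2-3, 19+0) = 27
r[7] = max(2+27-3, 10+22-3, 15+17-3, …, 19+2-3, 31+0) = 31
r[8] = max(2+31-3, 10+27-3, 15+22-3, …, 31+2-3, 35+0) = 35
r[9] = max(2+35-3, 10+31-3, 15+27-3, …, 35+2-3, 32+0) = 39
r[10] = max(2+39-3, 10+35-3, 15+31-3, …, 32+2-3, 20+0) = 43
One optimal plan: pieces 7 + 3 (1 cut) → $46 − $3 = $43.

43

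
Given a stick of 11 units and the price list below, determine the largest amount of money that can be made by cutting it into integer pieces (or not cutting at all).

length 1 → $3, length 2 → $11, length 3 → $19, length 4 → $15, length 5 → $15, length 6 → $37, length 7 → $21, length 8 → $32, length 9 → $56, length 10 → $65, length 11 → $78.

Build best[k] bottom-up: best[k] = max over allowed piece i of (p[i] + best[k−i]).
best[1] = 3
best[2] = max(3+3, 11+0) = 11
best[3] = max(3+11, 11+3, 19+0) = 19
best[4] = max(3+19, 11+11, 19+3, 15+0) = 22
best[5] = max(3+22, 11+19, 19+11, 15+3, 15+0) = 30
best[6] = max(3+30, 11+22, 19+19, 15+11, 15+3, 37+0) = 38
best[7] = max(3+38, 11+30, 19+22, …, 37+3, 21+0) = 41
best[8] = max(3+41, 11+38, 19+30, …, 21+3, 32+0) = 49
best[9] = max(3+49, 11+41, 19+38, …, 32+3, 56+0) = 57
best[10] = max(3+57, 11+49, 19+41, …, 56+3, 65+0) = 65
best[11] = max(3+65, 11+57, 19+49, …, 65+3, 78+0) = 78
Best is to sell the whole 11-unit piece uncut for $78.

78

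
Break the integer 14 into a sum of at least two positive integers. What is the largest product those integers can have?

Fill prod[k] for k=2..14: at each k try every first piece i and multiply by the better of (k−i) uncut or prod[k−i].
prod[2] = 1×max(1,0) = 1×1 = 1
prod[3] = 1×max(2,1) = 1×2 = 2
prod[4] = 2×max(2,1) = 2×2 = 4
prod[5] = 2×max(3,2) = 2×3 = 6
prod[6] = 3×max(3,2) = 3×3 = 9
prod[7] = 2×max(5,6) = 2×6 = 12
prod[8] = 2×max(6,9) = 2×9 = 18
prod[9] = 3×max(6,9) = 3×9 = 27
prod[10] = 2×max(8,18) = 2×18 = 36
prod[11] = 2×max(9,27) = 2×27 = 54
prod[12] = 3×max(9,27) = 3×27 = 81
prod[13] = 2×max(11,54) = 2×54 = 108
prod[14] = 2×max(12,81) = 2×81 = 162
One optimal split: 3 + 3 + 3 + 3 + 2; product 3×3×3×3×2 = 162.

162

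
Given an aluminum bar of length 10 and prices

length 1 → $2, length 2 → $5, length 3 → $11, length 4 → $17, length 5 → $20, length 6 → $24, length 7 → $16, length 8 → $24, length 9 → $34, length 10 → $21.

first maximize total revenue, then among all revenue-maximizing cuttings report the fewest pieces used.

Let r[k] be the best obtainable value from length k. For each k, try every first piece i and keep the best of price[i] + r[k−i].
r[1] = 2
r[2] = 5
r[3] = 11
r[4] = 17
r[5] = 20
r[6] = 24
r[7] = 28  (first piece 3, then r[4]=17)
r[8] = 34  (first piece 4, then r[4]=17)
r[9] = 37  (first piece 4, then r[5]=20)
r[10] = 41  (first piece 4, then r[6]=24)
Maximum revenue is $41.
Now minimize piece count subject to staying optimal: for each k, pieces[k] = 1 + min over i with p[i]+r[k−i]=r[k] of pieces[k−i].
pieces[7] = 2
pieces[8] = 2
pieces[9] = 2
pieces[10] = 2

2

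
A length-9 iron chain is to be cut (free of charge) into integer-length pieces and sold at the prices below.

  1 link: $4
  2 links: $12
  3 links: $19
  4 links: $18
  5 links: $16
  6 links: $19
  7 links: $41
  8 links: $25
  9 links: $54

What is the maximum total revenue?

57

Build v[k] bottom-up: v[k] = max over allowed piece i of (p[i] + v[k−i]).
v[1] = 4
v[2] = 12
v[3] = 19
v[4] = 24  (first piece 2, then v[2]=12)
v[5] = 31  (first piece 2, then v[3]=19)
v[6] = 38  (first piece 3, then v[3]=19)
v[7] = 43  (first piece 2, then v[5]=31)
v[8] = 50  (first piece 2, then v[6]=38)
v[9] = 57  (first piece 3, then v[6]=38)
One optimal cutting: 3 + 3 + 3 → $19 + $19 + $19 = $57.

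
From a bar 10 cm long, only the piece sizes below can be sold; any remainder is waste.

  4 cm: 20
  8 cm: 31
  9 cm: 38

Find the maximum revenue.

40

Let r[k] be the best obtainable value from length k. For each k, try every first piece i and keep the best of price[i] + r[k−i].
r[1] = 0
r[2] = 0
r[3] = 0
r[4] = 20
r[5] = 20
r[6] = 20
r[7] = 20
r[8] = 40  (first piece 4, then r[4]=20)
r[9] = 40
r[10] = 40
One optimal cutting: pieces 4 + 4 with 2 cm of scrap → 40.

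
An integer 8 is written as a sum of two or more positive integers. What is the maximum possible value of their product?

Define g[k] = max over 1≤i<k of i · max(k−i, g[k−i]); the inner max lets the remainder stay uncut if that's better.
g[2] = 1*max(1,0) = 1*1 = 1
g[3] = max(1*2, 2*1) = 2
g[4] = max(1*3, 2*2, 3*1) = 4
g[5] = max(1*4, 2*3, 3*2, 4*1) = 6
g[6] = max(1*6, 2*4, 3*3, 4*2, 5*1) = 9
g[7] = max(1*9, 2*6, 3*4, 4*3, 5*2, 6*1) = 12
g[8] = max(1*12, 2*9, 3*6, …, 6*2, 7*1) = 18
One optimal split: 3 + 3 + 2; product 3*3*2 = 18.

18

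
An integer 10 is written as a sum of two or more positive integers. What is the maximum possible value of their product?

Let m[k] be the best product for length k (with at least one cut). For each first piece i, the rest contributes max(k−i, m[k−i]).
m[2] = 1·max(1,0) = 1·1 = 1
m[3] = max(1·2, 2·1) = 2
m[4] = max(1·3, 2·2, 3·1) = 4
m[5] = max(1·4, 2·3, 3·2, 4·1) = 6
m[6] = max(1·6, 2·4, 3·3, 4·2, 5·1) = 9
m[7] = max(1·9, 2·6, 3·4, 4·3, 5·2, 6·1) = 12
m[8] = max(1·12, 2·9, 3·6, …, 6·2, 7·1) = 18
m[9] = max(1·18, 2·12, 3·9, …, 7·2, 8·1) = 27
m[10] = max(1·27, 2·18, 3·12, …, 8·2, 9·1) = 36
One optimal split: 3 + 3 + 2 + 2; product 3·3·2·2 = 36.

36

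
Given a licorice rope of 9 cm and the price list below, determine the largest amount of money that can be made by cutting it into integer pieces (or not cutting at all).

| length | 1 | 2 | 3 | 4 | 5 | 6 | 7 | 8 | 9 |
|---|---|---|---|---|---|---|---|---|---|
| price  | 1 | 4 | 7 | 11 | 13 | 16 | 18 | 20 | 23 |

Build r[k] bottom-up: r[k] = max over allowed piece i of (p[i] + r[k−i]).
r[1] = 1
r[2] = 4
r[3] = 7
r[4] = 11
r[5] = 13
r[6] = 16
r[7] = 18  (first piece 3, then r[4]=11)
r[8] = 22  (first piece 4, then r[4]=11)
r[9] = 24  (first piece 4, then r[5]=13)
One optimal cutting: 5 + 4 → ¢13 + ¢11 = ¢24.

24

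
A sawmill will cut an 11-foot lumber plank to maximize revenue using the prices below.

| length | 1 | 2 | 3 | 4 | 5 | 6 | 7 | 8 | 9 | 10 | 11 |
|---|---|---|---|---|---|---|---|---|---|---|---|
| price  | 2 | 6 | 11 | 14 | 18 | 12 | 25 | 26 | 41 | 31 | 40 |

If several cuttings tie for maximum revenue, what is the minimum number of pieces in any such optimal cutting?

2

Build r[k] bottom-up: r[k] = max over allowed piece i of (p[i] + r[k−i]).
r[1] = 2
r[2] = max(2+2, 6+0) = 6
r[3] = max(2+6, 6+2, 11+0) = 11
r[4] = max(2+11, 6+6, 11+2, 14+0) = 14
r[5] = max(2+14, 6+11, 11+6, 14+2, 18+0) = 18
r[6] = max(2+18, 6+14, 11+11, 14+6, 18+2, 12+0) = 22
r[7] = max(2+22, 6+18, 11+14, …, 12+2, 25+0) = 25
r[8] = max(2+25, 6+22, 11+18, …, 25+2, 26+0) = 29
r[9] = max(2+29, 6+25, 11+22, …, 26+2, 41+0) = 41
r[10] = max(2+41, 6+29, 11+25, …, 41+2, 31+0) = 43
r[11] = max(2+43, 6+41, 11+29, …, 31+2, 40+0) = 47
Maximum revenue is $47.
Now minimize piece count subject to staying optimal: for each k, pieces[k] = 1 + min over i with p[i]+r[k−i]=r[k] of pieces[k−i].
pieces[8] = 2
pieces[9] = 1
pieces[10] = 2
pieces[11] = 2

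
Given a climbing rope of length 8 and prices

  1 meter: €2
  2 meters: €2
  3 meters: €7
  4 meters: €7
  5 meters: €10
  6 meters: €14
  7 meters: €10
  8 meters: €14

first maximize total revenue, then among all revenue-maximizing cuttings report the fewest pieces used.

Let r[k] be the best obtainable value from length k. For each k, try every first piece i and keep the best of price[i] + r[k−i].
r[1] = 2
r[2] = 4  (first piece 1, then r[1]=2)
r[3] = 7
r[4] = 9  (first piece 1, then r[3]=7)
r[5] = 11  (first piece 1, then r[4]=9)
r[6] = 14  (first piece 3, then r[3]=7)
r[7] = 16  (first piece 1, then r[6]=14)
r[8] = 18  (first piece 1, then r[7]=16)
Maximum revenue is €18.
Now minimize piece count subject to staying optimal: for each k, pieces[k] = 1 + min over i with p[i]+r[k−i]=r[k] of pieces[k−i].
pieces[5] = 3
pieces[6] = 1
pieces[7] = 2
pieces[8] = 3

3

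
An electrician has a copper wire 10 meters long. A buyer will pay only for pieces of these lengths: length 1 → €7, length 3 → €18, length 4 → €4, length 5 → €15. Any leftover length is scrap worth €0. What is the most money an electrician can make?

70

Build best[k] bottom-up: best[k] = max over allowed piece i of (p[i] + best[k−i]).
best[1] = 7
best[2] = 14  (first piece 1, then best[1]=7)
best[3] = max(7+14, 18+0) = 21
best[4] = max(7+21, 18+7, 4+0) = 28
best[5] = max(7+28, 18+14, 4+7, 15+0) = 35
best[6] = max(7+35, 18+21, 4+14, 15+7) = 42
best[7] = max(7+42, 18+28, 4+21, 15+14) = 49
best[8] = max(7+49, 18+35, 4+28, 15+21) = 56
best[9] = max(7+56, 18+42, 4+35, 15+28) = 63
best[10] = max(7+63, 18+49, 4+42, 15+35) = 70
One optimal cutting: 1 + 1 + 1 + 1 + 1 + 1 + 1 + 1 + 1 + 1 → €70.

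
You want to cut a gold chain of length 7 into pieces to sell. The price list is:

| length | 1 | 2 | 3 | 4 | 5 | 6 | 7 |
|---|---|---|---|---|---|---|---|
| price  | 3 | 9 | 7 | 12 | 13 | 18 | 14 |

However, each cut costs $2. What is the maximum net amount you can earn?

Let v[k] be the best obtainable value from length k. For each k, try every first piece i and keep the best of price[i] + v[k−i] minus the 2 cut fee when i<k.
v[1] = 3
v[2] = 9
v[3] = 10  (first piece 1, then v[2]=9)
v[4] = 16  (first piece 2, then v[2]=9)
v[5] = 17  (first piece 1, then v[4]=16)
v[6] = 23  (first piece 2, then v[4]=16)
v[7] = 24  (first piece 1, then v[6]=23)
One optimal plan: pieces 2 + 2 + 2 + 1 (3 cuts) → $30 − $6 = $24.

24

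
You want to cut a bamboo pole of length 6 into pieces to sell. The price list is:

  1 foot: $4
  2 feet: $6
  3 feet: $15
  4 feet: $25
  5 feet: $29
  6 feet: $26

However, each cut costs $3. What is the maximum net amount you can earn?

Build r[k] bottom-up: r[k] = max over allowed piece i of (p[i] + r[k−i]) − 3 per cut.
r[1] = 4
r[2] = 6
r[3] = 15
r[4] = 25
r[5] = 29
r[6] = 30  (first piece 1, then r[5]=29)
One optimal plan: pieces 5 + 1 (1 cut) → $33 − $3 = $30.

30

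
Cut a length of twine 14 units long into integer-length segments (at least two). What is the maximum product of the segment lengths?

Let prod[k] be the best product for length k (with at least one cut). For each first piece i, the rest contributes max(k−i, prod[k−i]).
prod[2] = 1×max(1,0) = 1×1 = 1
prod[3] = max(1×2, 2×1) = 2
prod[4] = max(1×3, 2×2, 3×1) = 4
prod[5] = max(1×4, 2×3, 3×2, 4×1) = 6
prod[6] = max(1×6, 2×4, 3×3, 4×2, 5×1) = 9
prod[7] = max(1×9, 2×6, 3×4, 4×3, 5×2, 6×1) = 12
prod[8] = max(1×12, 2×9, 3×6, …, 6×2, 7×1) = 18
prod[9] = max(1×18, 2×12, 3×9, …, 7×2, 8×1) = 27
prod[10] = max(1×27, 2×18, 3×12, …, 8×2, 9×1) = 36
prod[11] = max(1×36, 2×27, 3×18, …, 9×2, 10×1) = 54
prod[12] = max(1×54, 2×36, 3×27, …, 10×2, 11×1) = 81
prod[13] = max(1×81, 2×54, 3×36, …, 11×2, 12×1) = 108
prod[14] = max(1×108, 2×81, 3×54, …, 12×2, 13×1) = 162
One optimal split: 3 + 3 + 3 + 3 + 2; product 3×3×3×3×2 = 162.

162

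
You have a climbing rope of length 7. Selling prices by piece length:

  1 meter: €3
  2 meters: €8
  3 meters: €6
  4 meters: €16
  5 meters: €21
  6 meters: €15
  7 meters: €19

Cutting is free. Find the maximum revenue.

Let v[k] be the best obtainable value from length k. For each k, try every first piece i and keep the best of price[i] + v[k−i].
v[1] = 3
v[2] = 8
v[3] = 11  (first piece 1, then v[2]=8)
v[4] = 16  (first piece 2, then v[2]=8)
v[5] = 21
v[6] = 24  (first piece 1, then v[5]=21)
v[7] = 29  (first piece 2, then v[5]=21)
One optimal cutting: 5 + 2 → €21 + €8 = €29.

29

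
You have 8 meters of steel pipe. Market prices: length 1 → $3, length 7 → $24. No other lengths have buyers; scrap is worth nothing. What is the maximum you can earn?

27

Build best[k] bottom-up: best[k] = max over allowed piece i of (p[i] + best[k−i]).
best[1] = 3
best[2] = 6  (first piece 1, then best[1]=3)
best[3] = 9  (first piece 1, then best[2]=6)
best[4] = 12  (first piece 1, then best[3]=9)
best[5] = 15  (first piece 1, then best[4]=12)
best[6] = 18  (first piece 1, then best[5]=15)
best[7] = max(3+18, 24+0) = 24
best[8] = max(3+24, 24+3) = 27
One optimal cutting: 7 + 1 → $27.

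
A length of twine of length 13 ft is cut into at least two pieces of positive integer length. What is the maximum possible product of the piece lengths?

Define g[k] = max over 1≤i<k of i · max(k−i, g[k−i]); the inner max lets the remainder stay uncut if that's better.
Small cases: g[2]=1, g[3]=2, g[4]=4, g[5]=6, g[6]=9, g[7]=12.
g[8] = max(1*12, 2*9, 3*6, …, 6*2, 7*1) = 18
g[9] = max(1*18, 2*12, 3*9, …, 7*2, 8*1) = 27
g[10] = max(1*27, 2*18, 3*12, …, 8*2, 9*1) = 36
g[11] = max(1*36, 2*27, 3*18, …, 9*2, 10*1) = 54
g[12] = max(1*54, 2*36, 3*27, …, 10*2, 11*1) = 81
g[13] = max(1*81, 2*54, 3*36, …, 11*2, 12*1) = 108
One optimal split: 3 + 3 + 3 + 2 + 2; product 3*3*3*2*2 = 108.

108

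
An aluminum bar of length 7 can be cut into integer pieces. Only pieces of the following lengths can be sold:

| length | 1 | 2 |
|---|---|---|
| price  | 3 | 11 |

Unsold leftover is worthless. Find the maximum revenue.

Build f[k] bottom-up: f[k] = max over allowed piece i of (p[i] + f[k−i]).
f[1] = 3
f[2] = 11
f[3] = 14  (first piece 1, then f[2]=11)
f[4] = 22  (first piece 2, then f[2]=11)
f[5] = 25  (first piece 1, then f[4]=22)
f[6] = 33  (first piece 2, then f[4]=22)
f[7] = 36  (first piece 1, then f[6]=33)
One optimal cutting: 2 + 2 + 2 + 1 → $36.

36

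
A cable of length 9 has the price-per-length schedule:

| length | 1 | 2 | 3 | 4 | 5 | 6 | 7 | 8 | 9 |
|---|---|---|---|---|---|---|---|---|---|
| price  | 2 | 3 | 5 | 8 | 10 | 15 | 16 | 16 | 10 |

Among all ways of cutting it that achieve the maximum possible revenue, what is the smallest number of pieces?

Let r[k] be the best obtainable value from length k. For each k, try every first piece i and keep the best of price[i] + r[k−i].
r[1] = 2
r[2] = max(2+2, 3+0) = 4
r[3] = max(2+4, 3+2, 5+0) = 6
r[4] = max(2+6, 3+4, 5+2, 8+0) = 8
r[5] = max(2+8, 3+6, 5+4, 8+2, 10+0) = 10
r[6] = max(2+10, 3+8, 5+6, 8+4, 10+2, 15+0) = 15
r[7] = max(2+15, 3+10, 5+8, …, 15+2, 16+0) = 17
r[8] = max(2+17, 3+15, 5+10, …, 16+2, 16+0) = 19
r[9] = max(2+19, 3+17, 5+15, …, 16+2, 10+0) = 21
Maximum revenue is €21.
Now minimize piece count subject to staying optimal: for each k, pieces[k] = 1 + min over i with p[i]+r[k−i]=r[k] of pieces[k−i].
pieces[6] = 1
pieces[7] = 2
pieces[8] = 3
pieces[9] = 4

4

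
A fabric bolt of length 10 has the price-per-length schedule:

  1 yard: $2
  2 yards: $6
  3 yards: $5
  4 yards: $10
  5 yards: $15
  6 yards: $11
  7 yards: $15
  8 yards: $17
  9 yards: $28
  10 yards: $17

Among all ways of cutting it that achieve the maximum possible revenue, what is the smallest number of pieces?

Consider every possible first cut. r[k] is the best of p[i]+r[k−i] over all sellable i≤k.
r[1] = 2
r[2] = max(2+2, 6+0) = 6
r[3] = max(2+6, 6+2, 5+0) = 8
r[4] = max(2+8, 6+6, 5+2, 10+0) = 12
r[5] = max(2+12, 6+8, 5+6, 10+2, 15+0) = 15
r[6] = max(2+15, 6+12, 5+8, 10+6, 15+2, 11+0) = 18
r[7] = max(2+18, 6+15, 5+12, …, 11+2, 15+0) = 21
r[8] = max(2+21, 6+18, 5+15, …, 15+2, 17+0) = 24
r[9] = max(2+24, 6+21, 5+18, …, 17+2, 28+0) = 28
r[10] = max(2+28, 6+24, 5+21, …, 28+2, 17+0) = 30
Maximum revenue is $30.
Now minimize piece count subject to staying optimal: for each k, pieces[k] = 1 + min over i with p[i]+r[k−i]=r[k] of pieces[k−i].
pieces[7] = 2
pieces[8] = 4
pieces[9] = 1
pieces[10] = 2

2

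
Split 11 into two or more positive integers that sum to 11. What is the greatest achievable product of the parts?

Let f[k] be the best product for length k (with at least one cut). For each first piece i, the rest contributes max(k−i, f[k−i]).
Small cases: f[2]=1, f[3]=2.
f[4] = 2*max(2,1) = 2*2 = 4
f[5] = 2*max(3,2) = 2*3 = 6
f[6] = 3*max(3,2) = 3*3 = 9
f[7] = 2*max(5,6) = 2*6 = 12
f[8] = 2*max(6,9) = 2*9 = 18
f[9] = 3*max(6,9) = 3*9 = 27
f[10] = 2*max(8,18) = 2*18 = 36
f[11] = 2*max(9,27) = 2*27 = 54
One optimal split: 3 + 3 + 3 + 2; product 3*3*3*2 = 54.

54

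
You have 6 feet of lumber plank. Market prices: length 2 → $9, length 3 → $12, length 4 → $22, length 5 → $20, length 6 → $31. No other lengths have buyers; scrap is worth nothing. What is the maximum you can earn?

31

Let best[k] be the best obtainable value from length k. For each k, try every first piece i and keep the best of price[i] + best[k−i].
best[1] = 0
best[2] = 9
best[3] = 12
best[4] = 22
best[5] = 22
best[6] = 31  (first piece 2, then best[4]=22)
One optimal cutting: 4 + 2 → $31.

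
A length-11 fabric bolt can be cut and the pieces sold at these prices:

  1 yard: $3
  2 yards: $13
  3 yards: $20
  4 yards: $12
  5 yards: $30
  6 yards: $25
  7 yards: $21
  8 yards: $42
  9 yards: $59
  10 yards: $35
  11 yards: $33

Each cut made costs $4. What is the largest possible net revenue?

Let v[k] be the best obtainable value from length k. For each k, try every first piece i and keep the best of price[i] + v[k−i] minus the 4 cut fee when i<k.
v[1] = 3
v[2] = max(3+3-4, 13+0) = 13
v[3] = max(3+13-4, 13+3-4, 20+0) = 20
v[4] = max(3+20-4, 13+13-4, 20+3-4, 12+0) = 22
v[5] = max(3+22-4, 13+20-4, 20+13-4, 12+3-4, 30+0) = 30
v[6] = max(3+30-4, 13+22-4, 20+20-4, 12+13-4, 30+3-4, 25+0) = 36
v[7] = max(3+36-4, 13+30-4, 20+22-4, …, 25+3-4, 21+0) = 39
v[8] = max(3+39-4, 13+36-4, 20+30-4, …, 21+3-4, 42+0) = 46
v[9] = max(3+46-4, 13+39-4, 20+36-4, …, 42+3-4, 59+0) = 59
v[10] = max(3+59-4, 13+46-4, 20+39-4, …, 59+3-4, 35+0) = 58
v[11] = max(3+58-4, 13+59-4, 20+46-4, …, 35+3-4, 33+0) = 68
One optimal plan: pieces 9 + 2 (1 cut) → $72 − $4 = $68.

68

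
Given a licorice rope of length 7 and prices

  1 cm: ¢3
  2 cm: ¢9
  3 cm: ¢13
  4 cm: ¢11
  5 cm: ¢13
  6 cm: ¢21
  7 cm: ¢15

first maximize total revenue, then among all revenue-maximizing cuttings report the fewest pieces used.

Build r[k] bottom-up: r[k] = max over allowed piece i of (p[i] + r[k−i]).
r[1] = 3
r[2] = max(3+3, 9+0) = 9
r[3] = max(3+9, 9+3, 13+0) = 13
r[4] = max(3+13, 9+9, 13+3, 11+0) = 18
r[5] = max(3+18, 9+13, 13+9, 11+3, 13+0) = 22
r[6] = max(3+22, 9+18, 13+13, 11+9, 13+3, 21+0) = 27
r[7] = max(3+27, 9+22, 13+18, …, 21+3, 15+0) = 31
Maximum revenue is ¢31.
Now minimize piece count subject to staying optimal: for each k, pieces[k] = 1 + min over i with p[i]+r[k−i]=r[k] of pieces[k−i].
pieces[4] = 2
pieces[5] = 2
pieces[6] = 3
pieces[7] = 3

3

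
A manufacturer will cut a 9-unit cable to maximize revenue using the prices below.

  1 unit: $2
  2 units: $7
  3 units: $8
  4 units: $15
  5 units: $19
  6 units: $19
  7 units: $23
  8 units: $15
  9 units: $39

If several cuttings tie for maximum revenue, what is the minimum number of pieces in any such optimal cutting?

1

Build r[k] bottom-up: r[k] = max over allowed piece i of (p[i] + r[k−i]).
r[1] = 2
r[2] = 7
r[3] = 9  (first piece 1, then r[2]=7)
r[4] = 15
r[5] = 19
r[6] = 22  (first piece 2, then r[4]=15)
r[7] = 26  (first piece 2, then r[5]=19)
r[8] = 30  (first piece 4, then r[4]=15)
r[9] = 39
Maximum revenue is $39.
Now minimize piece count subject to staying optimal: for each k, pieces[k] = 1 + min over i with p[i]+r[k−i]=r[k] of pieces[k−i].
pieces[6] = 2
pieces[7] = 2
pieces[8] = 2
pieces[9] = 1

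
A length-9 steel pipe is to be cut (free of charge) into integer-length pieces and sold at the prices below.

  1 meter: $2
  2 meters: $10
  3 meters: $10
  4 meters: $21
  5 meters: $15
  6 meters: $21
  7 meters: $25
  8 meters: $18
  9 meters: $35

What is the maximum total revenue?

Let best[k] be the best obtainable value from length k. For each k, try every first piece i and keep the best of price[i] + best[k−i].
best[1] = 2
best[2] = 10
best[3] = 12  (first piece 1, then best[2]=10)
best[4] = 21
best[5] = 23  (first piece 1, then best[4]=21)
best[6] = 31  (first piece 2, then best[4]=21)
best[7] = 33  (first piece 1, then best[6]=31)
best[8] = 42  (first piece 4, then best[4]=21)
best[9] = 44  (first piece 1, then best[8]=42)
One optimal cutting: 4 + 4 + 1 → $21 + $21 + $2 = $44.

44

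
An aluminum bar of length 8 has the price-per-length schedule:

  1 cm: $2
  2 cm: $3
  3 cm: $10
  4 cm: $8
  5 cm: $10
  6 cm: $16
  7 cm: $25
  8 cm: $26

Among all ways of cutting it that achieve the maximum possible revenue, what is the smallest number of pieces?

2

Let r[k] be the best obtainable value from length k. For each k, try every first piece i and keep the best of price[i] + r[k−i].
r[1] = 2
r[2] = 4  (first piece 1, then r[1]=2)
r[3] = 10
r[4] = 12  (first piece 1, then r[3]=10)
r[5] = 14  (first piece 1, then r[4]=12)
r[6] = 20  (first piece 3, then r[3]=10)
r[7] = 25
r[8] = 27  (first piece 1, then r[7]=25)
Maximum revenue is $27.
Now minimize piece count subject to staying optimal: for each k, pieces[k] = 1 + min over i with p[i]+r[k−i]=r[k] of pieces[k−i].
pieces[5] = 3
pieces[6] = 2
pieces[7] = 1
pieces[8] = 2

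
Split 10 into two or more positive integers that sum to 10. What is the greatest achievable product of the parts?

36

Fill m[k] for k=2..10: at each k try every first piece i and multiply by the better of (k−i) uncut or m[k−i].
Small cases: m[2]=1, m[3]=2, m[4]=4, m[5]=6.
m[6] = max(1·6, 2·4, 3·3, 4·2, 5·1) = 9
m[7] = max(1·9, 2·6, 3·4, 4·3, 5·2, 6·1) = 12
m[8] = max(1·12, 2·9, 3·6, …, 6·2, 7·1) = 18
m[9] = max(1·18, 2·12, 3·9, …, 7·2, 8·1) = 27
m[10] = max(1·27, 2·18, 3·12, …, 8·2, 9·1) = 36
One optimal split: 3 + 3 + 2 + 2; product 3·3·2·2 = 36.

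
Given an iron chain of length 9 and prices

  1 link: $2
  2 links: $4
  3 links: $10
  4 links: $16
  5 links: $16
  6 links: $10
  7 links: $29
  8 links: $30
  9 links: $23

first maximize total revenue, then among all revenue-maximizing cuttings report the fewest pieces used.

Build r[k] bottom-up: r[k] = max over allowed piece i of (p[i] + r[k−i]).
r[1] = 2
r[2] = max(2+2, 4+0) = 4
r[3] = max(2+4, 4+2, 10+0) = 10
r[4] = max(2+10, 4+4, 10+2, 16+0) = 16
r[5] = max(2+16, 4+10, 10+4, 16+2, 16+0) = 18
r[6] = max(2+18, 4+16, 10+10, 16+4, 16+2, 10+0) = 20
r[7] = max(2+20, 4+18, 10+16, …, 10+2, 29+0) = 29
r[8] = max(2+29, 4+20, 10+18, …, 29+2, 30+0) = 32
r[9] = max(2+32, 4+29, 10+20, …, 30+2, 23+0) = 34
Maximum revenue is $34.
Now minimize piece count subject to staying optimal: for each k, pieces[k] = 1 + min over i with p[i]+r[k−i]=r[k] of pieces[k−i].
pieces[6] = 2
pieces[7] = 1
pieces[8] = 2
pieces[9] = 3

3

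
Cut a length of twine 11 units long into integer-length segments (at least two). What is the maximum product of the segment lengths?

Fill prod[k] for k=2..11: at each k try every first piece i and multiply by the better of (k−i) uncut or prod[k−i].
prod[2] = 1·max(1,0) = 1·1 = 1
prod[3] = 1·max(2,1) = 1·2 = 2
prod[4] = 2·max(2,1) = 2·2 = 4
prod[5] = 2·max(3,2) = 2·3 = 6
prod[6] = 3·max(3,2) = 3·3 = 9
prod[7] = 2·max(5,6) = 2·6 = 12
prod[8] = 2·max(6,9) = 2·9 = 18
prod[9] = 3·max(6,9) = 3·9 = 27
prod[10] = 2·max(8,18) = 2·18 = 36
prod[11] = 2·max(9,27) = 2·27 = 54
One optimal split: 3 + 3 + 3 + 2; product 3·3·3·2 = 54.

54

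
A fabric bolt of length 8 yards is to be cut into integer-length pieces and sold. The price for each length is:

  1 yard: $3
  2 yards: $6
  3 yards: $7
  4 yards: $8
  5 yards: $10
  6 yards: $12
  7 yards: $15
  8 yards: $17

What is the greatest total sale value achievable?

24

Build best[k] bottom-up: best[k] = max over allowed piece i of (p[i] + best[k−i]).
best[1] = 3
best[2] = max(3+3, 6+0) = 6
best[3] = max(3+6, 6+3, 7+0) = 9
best[4] = max(3+9, 6+6, 7+3, 8+0) = 12
best[5] = max(3+12, 6+9, 7+6, 8+3, 10+0) = 15
best[6] = max(3+15, 6+12, 7+9, 8+6, 10+3, 12+0) = 18
best[7] = max(3+18, 6+15, 7+12, …, 12+3, 15+0) = 21
best[8] = max(3+21, 6+18, 7+15, …, 15+3, 17+0) = 24
One optimal cutting: 1 + 1 + 1 + 1 + 1 + 1 + 1 + 1 → $3 + $3 + $3 + $3 + $3 + $3 + $3 + $3 = $24.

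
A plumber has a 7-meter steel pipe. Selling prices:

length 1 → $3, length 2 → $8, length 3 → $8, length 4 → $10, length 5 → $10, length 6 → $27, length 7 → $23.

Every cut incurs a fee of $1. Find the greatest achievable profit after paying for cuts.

Let v[k] be the best obtainable value from length k. For each k, try every first piece i and keep the best of price[i] + v[k−i] minus the 1 cut fee when i<k.
v[1] = 3
v[2] = max(3+3-1, 8+0) = 8
v[3] = max(3+8-1, 8+3-1, 8+0) = 10
v[4] = max(3+10-1, 8+8-1, 8+3-1, 10+0) = 15
v[5] = max(3+15-1, 8+10-1, 8+8-1, 10+3-1, 10+0) = 17
v[6] = max(3+17-1, 8+15-1, 8+10-1, 10+8-1, 10+3-1, 27+0) = 27
v[7] = max(3+27-1, 8+17-1, 8+15-1, …, 27+3-1, 23+0) = 29
One optimal plan: pieces 6 + 1 (1 cut) → $30 − $1 = $29.

29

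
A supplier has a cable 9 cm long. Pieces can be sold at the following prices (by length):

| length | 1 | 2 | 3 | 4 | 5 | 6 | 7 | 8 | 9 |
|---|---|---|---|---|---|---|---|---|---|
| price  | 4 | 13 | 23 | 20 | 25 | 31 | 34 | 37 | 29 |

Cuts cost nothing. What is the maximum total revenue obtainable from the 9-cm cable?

69

Let best[k] be the best obtainable value from length k. For each k, try every first piece i and keep the best of price[i] + best[k−i].
best[1] = 4
best[2] = max(4+4, 13+0) = 13
best[3] = max(4+13, 13+4, 23+0) = 23
best[4] = max(4+23, 13+13, 23+4, 20+0) = 27
best[5] = max(4+27, 13+23, 23+13, 20+4, 25+0) = 36
best[6] = max(4+36, 13+27, 23+23, 20+13, 25+4, 31+0) = 46
best[7] = max(4+46, 13+36, 23+27, …, 31+4, 34+0) = 50
best[8] = max(4+50, 13+46, 23+36, …, 34+4, 37+0) = 59
best[9] = max(4+59, 13+50, 23+46, …, 37+4, 29+0) = 69
One optimal cutting: 3 + 3 + 3 → €23 + €23 + €23 = €69.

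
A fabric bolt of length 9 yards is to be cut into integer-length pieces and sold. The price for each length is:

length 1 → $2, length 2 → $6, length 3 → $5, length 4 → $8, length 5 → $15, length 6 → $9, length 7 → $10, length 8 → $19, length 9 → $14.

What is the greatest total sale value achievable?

27

Let r[k] be the best obtainable value from length k. For each k, try every first piece i and keep the best of price[i] + r[k−i].
r[1] = 2
r[2] = max(2+2, 6+0) = 6
r[3] = max(2+6, 6+2, 5+0) = 8
r[4] = max(2+8, 6+6, 5+2, 8+0) = 12
r[5] = max(2+12, 6+8, 5+6, 8+2, 15+0) = 15
r[6] = max(2+15, 6+12, 5+8, 8+6, 15+2, 9+0) = 18
r[7] = max(2+18, 6+15, 5+12, …, 9+2, 10+0) = 21
r[8] = max(2+21, 6+18, 5+15, …, 10+2, 19+0) = 24
r[9] = max(2+24, 6+21, 5+18, …, 19+2, 14+0) = 27
One optimal cutting: 5 + 2 + 2 → $15 + $6 + $6 = $27.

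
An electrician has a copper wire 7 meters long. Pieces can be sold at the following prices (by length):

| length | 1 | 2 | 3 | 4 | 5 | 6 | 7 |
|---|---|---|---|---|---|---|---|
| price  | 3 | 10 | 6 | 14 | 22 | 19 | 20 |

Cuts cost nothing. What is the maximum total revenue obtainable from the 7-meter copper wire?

Let v[k] be the best obtainable value from length k. For each k, try every first piece i and keep the best of price[i] + v[k−i].
v[1] = 3
v[2] = 10
v[3] = 13  (first piece 1, then v[2]=10)
v[4] = 20  (first piece 2, then v[2]=10)
v[5] = 23  (first piece 1, then v[4]=20)
v[6] = 30  (first piece 2, then v[4]=20)
v[7] = 33  (first piece 1, then v[6]=30)
One optimal cutting: 2 + 2 + 2 + 1 → €10 + €10 + €10 + €3 = €33.

33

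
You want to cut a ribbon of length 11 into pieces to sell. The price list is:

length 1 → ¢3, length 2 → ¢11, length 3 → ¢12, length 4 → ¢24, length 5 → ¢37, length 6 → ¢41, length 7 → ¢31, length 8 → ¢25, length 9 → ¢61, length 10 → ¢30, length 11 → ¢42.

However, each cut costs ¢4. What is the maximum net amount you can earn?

Consider every possible first cut. net[k] is the best of p[i]+net[k−i] over all sellable i≤k, charging 4 whenever i<k.
net[1] = 3
net[2] = max(3+3-4, 11+0) = 11
net[3] = max(3+11-4, 11+3-4, 12+0) = 12
net[4] = max(3+12-4, 11+11-4, 12+3-4, 24+0) = 24
net[5] = max(3+24-4, 11+12-4, 12+11-4, 24+3-4, 37+0) = 37
net[6] = max(3+37-4, 11+24-4, 12+12-4, 24+11-4, 37+3-4, 41+0) = 41
net[7] = max(3+41-4, 11+37-4, 12+24-4, …, 41+3-4, 31+0) = 44
net[8] = max(3+44-4, 11+41-4, 12+37-4, …, 31+3-4, 25+0) = 48
net[9] = max(3+48-4, 11+44-4, 12+41-4, …, 25+3-4, 61+0) = 61
net[10] = max(3+61-4, 11+48-4, 12+44-4, …, 61+3-4, 30+0) = 70
net[11] = max(3+70-4, 11+61-4, 12+48-4, …, 30+3-4, 42+0) = 74
One optimal plan: pieces 6 + 5 (1 cut) → ¢78 − ¢4 = ¢74.

74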